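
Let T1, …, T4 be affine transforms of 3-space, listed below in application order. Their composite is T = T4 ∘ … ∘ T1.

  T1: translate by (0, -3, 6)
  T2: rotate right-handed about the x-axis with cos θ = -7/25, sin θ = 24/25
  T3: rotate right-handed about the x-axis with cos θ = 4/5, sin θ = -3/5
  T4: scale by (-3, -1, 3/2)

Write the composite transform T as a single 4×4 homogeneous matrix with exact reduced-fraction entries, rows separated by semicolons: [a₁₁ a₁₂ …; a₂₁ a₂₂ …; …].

T = [-3 0 0 0; 0 -44/125 117/125 834/125; 0 351/250 66/125 -261/250; 0 0 0 1]

T1 = [1 0 0 0; 0 1 0 -3; 0 0 1 6; 0 0 0 1]
T2·T1 = [1 0 0 0; 0 -7/25 -24/25 -123/25; 0 24/25 -7/25 -114/25; 0 0 0 1]
T3·…·T1 = [1 0 0 0; 0 44/125 -117/125 -834/125; 0 117/125 44/125 -87/125; 0 0 0 1]
T4·…·T1 = [-3 0 0 0; 0 -44/125 117/125 834/125; 0 351/250 66/125 -261/250; 0 0 0 1]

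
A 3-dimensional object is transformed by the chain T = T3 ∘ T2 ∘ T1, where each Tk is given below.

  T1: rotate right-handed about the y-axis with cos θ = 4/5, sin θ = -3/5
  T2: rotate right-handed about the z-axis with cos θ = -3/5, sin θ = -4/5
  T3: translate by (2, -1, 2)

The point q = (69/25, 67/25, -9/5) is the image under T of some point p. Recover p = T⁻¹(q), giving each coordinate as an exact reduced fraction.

p = (-5, -8/5, -1)

T1 = [4/5 0 -3/5 0; 0 1 0 0; 3/5 0 4/5 0; 0 0 0 1]
T2·T1 = [-12/25 4/5 9/25 0; -16/25 -3/5 12/25 0; 3/5 0 4/5 0; 0 0 0 1]
T3·…·T1 = [-12/25 4/5 9/25 2; -16/25 -3/5 12/25 -1; 3/5 0 4/5 2; 0 0 0 1]
det M = 1; M⁻¹ = [-12/25 -16/25 3/5 -22/25; 4/5 -3/5 0 -11/5; 9/25 12/25 4/5 -46/25; 0 0 0 1]
M⁻¹ · (69/25, 67/25, -9/5)ᵀ = (-5, -8/5, -1)ᵀ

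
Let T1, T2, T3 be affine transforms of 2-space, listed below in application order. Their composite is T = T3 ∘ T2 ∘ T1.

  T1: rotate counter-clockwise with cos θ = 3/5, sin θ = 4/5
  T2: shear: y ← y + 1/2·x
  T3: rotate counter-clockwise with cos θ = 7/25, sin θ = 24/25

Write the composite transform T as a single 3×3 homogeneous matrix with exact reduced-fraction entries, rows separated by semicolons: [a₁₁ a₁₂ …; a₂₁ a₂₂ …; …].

T = [-111/125 -52/125 0; 221/250 -89/125 0; 0 0 1]

T1 = [3/5 -4/5 0; 4/5 3/5 0; 0 0 1]
T2·T1 = [3/5 -4/5 0; 11/10 1/5 0; 0 0 1]
T3·…·T1 = [-111/125 -52/125 0; 221/250 -89/125 0; 0 0 1]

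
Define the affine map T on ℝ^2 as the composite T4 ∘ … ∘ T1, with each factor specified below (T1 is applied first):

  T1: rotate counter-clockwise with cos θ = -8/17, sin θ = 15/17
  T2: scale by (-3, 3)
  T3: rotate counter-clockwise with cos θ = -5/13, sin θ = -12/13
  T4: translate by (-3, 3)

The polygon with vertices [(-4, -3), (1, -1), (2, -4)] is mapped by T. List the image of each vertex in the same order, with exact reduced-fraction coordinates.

image vertices: (-804/221, 3975/221), (270/221, 570/221), (2229/221, 1317/221)

T1 rotate counter-clockwise with cos θ = -8/17, sin θ = 15/17: (-4, -3) → (77/17, -36/17); (1, -1) → (7/17, 23/17); (2, -4) → (44/17, 62/17)
T2 scale by (-3, 3): (77/17, -36/17) → (-231/17, -108/17); (7/17, 23/17) → (-21/17, 69/17); (44/17, 62/17) → (-132/17, 186/17)
T3 rotate counter-clockwise with cos θ = -5/13, sin θ = -12/13: (-231/17, -108/17) → (-141/221, 3312/221); (-21/17, 69/17) → (933/221, -93/221); (-132/17, 186/17) → (2892/221, 654/221)
T4 translate by (-3, 3): (-141/221, 3312/221) → (-804/221, 3975/221); (933/221, -93/221) → (270/221, 570/221); (2892/221, 654/221) → (2229/221, 1317/221)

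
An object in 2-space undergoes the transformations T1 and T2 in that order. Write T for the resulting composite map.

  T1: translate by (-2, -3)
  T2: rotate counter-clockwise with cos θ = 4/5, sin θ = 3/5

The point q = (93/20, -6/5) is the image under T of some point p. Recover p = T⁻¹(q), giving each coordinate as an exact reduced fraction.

T1 = [1 0 -2; 0 1 -3; 0 0 1]
T2·T1 = [4/5 -3/5 1/5; 3/5 4/5 -18/5; 0 0 1]
det M = 1; M⁻¹ = [4/5 3/5 2; -3/5 4/5 3; 0 0 1]
M⁻¹ · (93/20, -6/5)ᵀ = (5, -3/4)ᵀ

p = (5, -3/4)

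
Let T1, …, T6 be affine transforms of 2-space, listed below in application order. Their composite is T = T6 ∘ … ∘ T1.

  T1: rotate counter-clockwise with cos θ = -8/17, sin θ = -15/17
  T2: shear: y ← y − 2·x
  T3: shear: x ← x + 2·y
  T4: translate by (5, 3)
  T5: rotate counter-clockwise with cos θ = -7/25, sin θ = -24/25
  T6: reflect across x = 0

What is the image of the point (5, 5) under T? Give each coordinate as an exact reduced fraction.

T1 rotate counter-clockwise with cos θ = -8/17, sin θ = -15/17: (5, 5) → (35/17, -115/17)
T2 shear: y ← y − 2·x: (35/17, -115/17) → (35/17, -185/17)
T3 shear: x ← x + 2·y: (35/17, -185/17) → (-335/17, -185/17)
T4 translate by (5, 3): (-335/17, -185/17) → (-250/17, -134/17)
T5 rotate counter-clockwise with cos θ = -7/25, sin θ = -24/25: (-250/17, -134/17) → (-1466/425, 6938/425)
T6 reflect across x = 0: (-1466/425, 6938/425) → (1466/425, 6938/425)

T(p) = (1466/425, 6938/425)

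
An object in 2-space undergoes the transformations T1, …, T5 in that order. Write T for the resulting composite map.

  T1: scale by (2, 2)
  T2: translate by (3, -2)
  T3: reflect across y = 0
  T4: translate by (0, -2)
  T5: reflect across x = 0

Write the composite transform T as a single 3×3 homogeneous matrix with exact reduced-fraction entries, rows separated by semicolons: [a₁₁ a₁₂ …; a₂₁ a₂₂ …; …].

T = [-2 0 -3; 0 -2 0; 0 0 1]

T1 = [2 0 0; 0 2 0; 0 0 1]
T2·T1 = [2 0 3; 0 2 -2; 0 0 1]
T3·…·T1 = [2 0 3; 0 -2 2; 0 0 1]
T4·…·T1 = [2 0 3; 0 -2 0; 0 0 1]
T5·…·T1 = [-2 0 -3; 0 -2 0; 0 0 1]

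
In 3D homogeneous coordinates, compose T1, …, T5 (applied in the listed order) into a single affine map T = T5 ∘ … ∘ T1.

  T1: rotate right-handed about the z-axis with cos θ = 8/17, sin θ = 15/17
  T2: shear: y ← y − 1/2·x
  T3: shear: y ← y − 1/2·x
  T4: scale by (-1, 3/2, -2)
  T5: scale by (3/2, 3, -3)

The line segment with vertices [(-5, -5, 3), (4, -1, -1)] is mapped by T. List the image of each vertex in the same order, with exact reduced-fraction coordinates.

T1 rotate right-handed about the z-axis with cos θ = 8/17, sin θ = 15/17: (-5, -5, 3) → (35/17, -115/17, 3); (4, -1, -1) → (47/17, 52/17, -1)
T2 shear: y ← y − 1/2·x: (35/17, -115/17, 3) → (35/17, -265/34, 3); (47/17, 52/17, -1) → (47/17, 57/34, -1)
T3 shear: y ← y − 1/2·x: (35/17, -265/34, 3) → (35/17, -150/17, 3); (47/17, 57/34, -1) → (47/17, 5/17, -1)
T4 scale by (-1, 3/2, -2): (35/17, -150/17, 3) → (-35/17, -225/17, -6); (47/17, 5/17, -1) → (-47/17, 15/34, 2)
T5 scale by (3/2, 3, -3): (-35/17, -225/17, -6) → (-105/34, -675/17, 18); (-47/17, 15/34, 2) → (-141/34, 45/34, -6)

image vertices: (-105/34, -675/17, 18), (-141/34, 45/34, -6)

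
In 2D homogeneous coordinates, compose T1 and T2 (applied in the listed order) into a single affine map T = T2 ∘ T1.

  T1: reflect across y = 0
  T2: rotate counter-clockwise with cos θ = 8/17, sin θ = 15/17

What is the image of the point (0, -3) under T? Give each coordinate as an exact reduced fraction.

T(p) = (-45/17, 24/17)

T1 reflect across y = 0: (0, -3) → (0, 3)
T2 rotate counter-clockwise with cos θ = 8/17, sin θ = 15/17: (0, 3) → (-45/17, 24/17)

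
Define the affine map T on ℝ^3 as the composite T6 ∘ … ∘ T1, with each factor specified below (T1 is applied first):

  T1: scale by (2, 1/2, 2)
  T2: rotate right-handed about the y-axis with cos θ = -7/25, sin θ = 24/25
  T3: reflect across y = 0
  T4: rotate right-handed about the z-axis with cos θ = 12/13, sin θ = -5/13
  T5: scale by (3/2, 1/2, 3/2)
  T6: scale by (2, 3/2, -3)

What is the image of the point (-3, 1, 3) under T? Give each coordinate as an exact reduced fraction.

T1 scale by (2, 1/2, 2): (-3, 1, 3) → (-6, 1/2, 6)
T2 rotate right-handed about the y-axis with cos θ = -7/25, sin θ = 24/25: (-6, 1/2, 6) → (186/25, 1/2, 102/25)
T3 reflect across y = 0: (186/25, 1/2, 102/25) → (186/25, -1/2, 102/25)
T4 rotate right-handed about the z-axis with cos θ = 12/13, sin θ = -5/13: (186/25, -1/2, 102/25) → (4339/650, -216/65, 102/25)
T5 scale by (3/2, 1/2, 3/2): (4339/650, -216/65, 102/25) → (13017/1300, -108/65, 153/25)
T6 scale by (2, 3/2, -3): (13017/1300, -108/65, 153/25) → (13017/650, -162/65, -459/25)

T(p) = (13017/650, -162/65, -459/25)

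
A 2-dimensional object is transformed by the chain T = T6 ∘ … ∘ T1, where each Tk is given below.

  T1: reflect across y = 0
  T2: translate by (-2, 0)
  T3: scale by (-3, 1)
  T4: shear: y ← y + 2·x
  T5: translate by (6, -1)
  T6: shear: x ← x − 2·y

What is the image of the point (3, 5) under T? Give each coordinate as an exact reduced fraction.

T1 reflect across y = 0: (3, 5) → (3, -5)
T2 translate by (-2, 0): (3, -5) → (1, -5)
T3 scale by (-3, 1): (1, -5) → (-3, -5)
T4 shear: y ← y + 2·x: (-3, -5) → (-3, -11)
T5 translate by (6, -1): (-3, -11) → (3, -12)
T6 shear: x ← x − 2·y: (3, -12) → (27, -12)

T(p) = (27, -12)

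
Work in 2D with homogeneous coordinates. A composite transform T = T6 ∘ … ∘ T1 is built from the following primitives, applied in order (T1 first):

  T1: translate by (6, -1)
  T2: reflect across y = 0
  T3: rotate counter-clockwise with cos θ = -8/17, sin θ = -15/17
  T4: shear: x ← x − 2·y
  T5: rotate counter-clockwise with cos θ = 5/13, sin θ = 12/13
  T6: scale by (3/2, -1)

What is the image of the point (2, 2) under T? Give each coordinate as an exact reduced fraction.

T1 translate by (6, -1): (2, 2) → (8, 1)
T2 reflect across y = 0: (8, 1) → (8, -1)
T3 rotate counter-clockwise with cos θ = -8/17, sin θ = -15/17: (8, -1) → (-79/17, -112/17)
T4 shear: x ← x − 2·y: (-79/17, -112/17) → (145/17, -112/17)
T5 rotate counter-clockwise with cos θ = 5/13, sin θ = 12/13: (145/17, -112/17) → (2069/221, 1180/221)
T6 scale by (3/2, -1): (2069/221, 1180/221) → (6207/442, -1180/221)

T(p) = (6207/442, -1180/221)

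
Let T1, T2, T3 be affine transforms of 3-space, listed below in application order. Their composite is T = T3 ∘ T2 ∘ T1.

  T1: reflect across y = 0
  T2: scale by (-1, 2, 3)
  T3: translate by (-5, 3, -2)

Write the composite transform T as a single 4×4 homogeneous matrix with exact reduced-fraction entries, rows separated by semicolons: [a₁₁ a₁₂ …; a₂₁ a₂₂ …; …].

T1 = [1 0 0 0; 0 -1 0 0; 0 0 1 0; 0 0 0 1]
T2·T1 = [-1 0 0 0; 0 -2 0 0; 0 0 3 0; 0 0 0 1]
T3·…·T1 = [-1 0 0 -5; 0 -2 0 3; 0 0 3 -2; 0 0 0 1]

T = [-1 0 0 -5; 0 -2 0 3; 0 0 3 -2; 0 0 0 1]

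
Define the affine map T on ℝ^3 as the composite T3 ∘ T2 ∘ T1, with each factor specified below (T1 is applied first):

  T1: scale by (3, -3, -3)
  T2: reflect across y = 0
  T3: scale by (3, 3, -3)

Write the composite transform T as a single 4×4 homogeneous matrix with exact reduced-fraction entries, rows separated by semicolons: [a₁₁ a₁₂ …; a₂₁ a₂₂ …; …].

T1 = [3 0 0 0; 0 -3 0 0; 0 0 -3 0; 0 0 0 1]
T2·T1 = [3 0 0 0; 0 3 0 0; 0 0 -3 0; 0 0 0 1]
T3·…·T1 = [9 0 0 0; 0 9 0 0; 0 0 9 0; 0 0 0 1]

T = [9 0 0 0; 0 9 0 0; 0 0 9 0; 0 0 0 1]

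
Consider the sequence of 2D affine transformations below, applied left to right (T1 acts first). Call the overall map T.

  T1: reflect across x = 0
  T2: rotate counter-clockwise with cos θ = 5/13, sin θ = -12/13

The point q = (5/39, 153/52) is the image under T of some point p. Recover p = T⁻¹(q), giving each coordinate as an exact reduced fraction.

T1 = [-1 0 0; 0 1 0; 0 0 1]
T2·T1 = [-5/13 12/13 0; 12/13 5/13 0; 0 0 1]
det M = -1; M⁻¹ = [-5/13 12/13 0; 12/13 5/13 0; 0 0 1]
M⁻¹ · (5/39, 153/52)ᵀ = (8/3, 5/4)ᵀ

p = (8/3, 5/4)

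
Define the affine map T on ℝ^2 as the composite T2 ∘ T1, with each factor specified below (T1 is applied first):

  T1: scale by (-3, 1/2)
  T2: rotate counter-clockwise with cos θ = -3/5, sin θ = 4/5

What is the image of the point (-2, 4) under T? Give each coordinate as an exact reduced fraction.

T(p) = (-26/5, 18/5)

T1 scale by (-3, 1/2): (-2, 4) → (6, 2)
T2 rotate counter-clockwise with cos θ = -3/5, sin θ = 4/5: (6, 2) → (-26/5, 18/5)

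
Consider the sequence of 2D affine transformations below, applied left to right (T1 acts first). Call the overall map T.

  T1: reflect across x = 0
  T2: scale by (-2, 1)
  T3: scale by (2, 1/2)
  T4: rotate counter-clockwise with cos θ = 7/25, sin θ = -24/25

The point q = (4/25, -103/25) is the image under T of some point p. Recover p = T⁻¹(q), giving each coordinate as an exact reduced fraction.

T1 = [-1 0 0; 0 1 0; 0 0 1]
T2·T1 = [2 0 0; 0 1 0; 0 0 1]
T3·…·T1 = [4 0 0; 0 1/2 0; 0 0 1]
T4·…·T1 = [28/25 12/25 0; -96/25 7/50 0; 0 0 1]
det M = 2; M⁻¹ = [7/100 -6/25 0; 48/25 14/25 0; 0 0 1]
M⁻¹ · (4/25, -103/25)ᵀ = (1, -2)ᵀ

p = (1, -2)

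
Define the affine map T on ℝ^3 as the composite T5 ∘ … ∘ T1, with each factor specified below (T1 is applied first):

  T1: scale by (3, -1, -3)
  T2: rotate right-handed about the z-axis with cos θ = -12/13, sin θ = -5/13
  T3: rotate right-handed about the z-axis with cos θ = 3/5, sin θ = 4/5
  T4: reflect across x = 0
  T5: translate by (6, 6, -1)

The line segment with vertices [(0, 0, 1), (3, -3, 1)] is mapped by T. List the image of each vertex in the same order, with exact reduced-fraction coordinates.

image vertices: (6, 6, -4), (69/13, -45/13, -4)

T1 scale by (3, -1, -3): (0, 0, 1) → (0, 0, -3); (3, -3, 1) → (9, 3, -3)
T2 rotate right-handed about the z-axis with cos θ = -12/13, sin θ = -5/13: (0, 0, -3) → (0, 0, -3); (9, 3, -3) → (-93/13, -81/13, -3)
T3 rotate right-handed about the z-axis with cos θ = 3/5, sin θ = 4/5: (0, 0, -3) → (0, 0, -3); (-93/13, -81/13, -3) → (9/13, -123/13, -3)
T4 reflect across x = 0: (0, 0, -3) → (0, 0, -3); (9/13, -123/13, -3) → (-9/13, -123/13, -3)
T5 translate by (6, 6, -1): (0, 0, -3) → (6, 6, -4); (-9/13, -123/13, -3) → (69/13, -45/13, -4)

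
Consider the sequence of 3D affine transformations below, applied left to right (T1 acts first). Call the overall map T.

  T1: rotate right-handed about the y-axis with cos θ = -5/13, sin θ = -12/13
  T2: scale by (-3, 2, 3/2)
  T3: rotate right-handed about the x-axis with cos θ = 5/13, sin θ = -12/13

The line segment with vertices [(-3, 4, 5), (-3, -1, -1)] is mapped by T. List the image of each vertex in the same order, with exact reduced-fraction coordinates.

T1 rotate right-handed about the y-axis with cos θ = -5/13, sin θ = -12/13: (-3, 4, 5) → (-45/13, 4, -61/13); (-3, -1, -1) → (27/13, -1, -31/13)
T2 scale by (-3, 2, 3/2): (-45/13, 4, -61/13) → (135/13, 8, -183/26); (27/13, -1, -31/13) → (-81/13, -2, -93/26)
T3 rotate right-handed about the x-axis with cos θ = 5/13, sin θ = -12/13: (135/13, 8, -183/26) → (135/13, -578/169, -3411/338); (-81/13, -2, -93/26) → (-81/13, -688/169, 159/338)

image vertices: (135/13, -578/169, -3411/338), (-81/13, -688/169, 159/338)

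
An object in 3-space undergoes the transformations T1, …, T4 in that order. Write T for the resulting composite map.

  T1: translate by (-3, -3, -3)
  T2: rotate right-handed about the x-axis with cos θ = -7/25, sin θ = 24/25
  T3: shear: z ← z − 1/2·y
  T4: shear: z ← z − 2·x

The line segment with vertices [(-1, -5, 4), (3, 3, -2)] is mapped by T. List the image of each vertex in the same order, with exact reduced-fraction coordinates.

image vertices: (-4, 32/25, -3/5), (0, 24/5, -1)

T1 translate by (-3, -3, -3): (-1, -5, 4) → (-4, -8, 1); (3, 3, -2) → (0, 0, -5)
T2 rotate right-handed about the x-axis with cos θ = -7/25, sin θ = 24/25: (-4, -8, 1) → (-4, 32/25, -199/25); (0, 0, -5) → (0, 24/5, 7/5)
T3 shear: z ← z − 1/2·y: (-4, 32/25, -199/25) → (-4, 32/25, -43/5); (0, 24/5, 7/5) → (0, 24/5, -1)
T4 shear: z ← z − 2·x: (-4, 32/25, -43/5) → (-4, 32/25, -3/5); (0, 24/5, -1) → (0, 24/5, -1)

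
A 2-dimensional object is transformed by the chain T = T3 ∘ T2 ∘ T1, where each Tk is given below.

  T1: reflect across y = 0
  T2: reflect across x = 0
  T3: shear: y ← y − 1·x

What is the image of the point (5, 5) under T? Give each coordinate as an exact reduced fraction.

T1 reflect across y = 0: (5, 5) → (5, -5)
T2 reflect across x = 0: (5, -5) → (-5, -5)
T3 shear: y ← y − 1·x: (-5, -5) → (-5, 0)

T(p) = (-5, 0)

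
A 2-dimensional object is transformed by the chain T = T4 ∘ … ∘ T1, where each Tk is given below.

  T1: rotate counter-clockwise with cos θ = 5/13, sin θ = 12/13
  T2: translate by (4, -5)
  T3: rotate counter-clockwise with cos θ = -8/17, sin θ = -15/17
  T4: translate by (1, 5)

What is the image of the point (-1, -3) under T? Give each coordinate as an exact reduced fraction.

T(p) = (-1823/221, 596/221)

T1 rotate counter-clockwise with cos θ = 5/13, sin θ = 12/13: (-1, -3) → (31/13, -27/13)
T2 translate by (4, -5): (31/13, -27/13) → (83/13, -92/13)
T3 rotate counter-clockwise with cos θ = -8/17, sin θ = -15/17: (83/13, -92/13) → (-2044/221, -509/221)
T4 translate by (1, 5): (-2044/221, -509/221) → (-1823/221, 596/221)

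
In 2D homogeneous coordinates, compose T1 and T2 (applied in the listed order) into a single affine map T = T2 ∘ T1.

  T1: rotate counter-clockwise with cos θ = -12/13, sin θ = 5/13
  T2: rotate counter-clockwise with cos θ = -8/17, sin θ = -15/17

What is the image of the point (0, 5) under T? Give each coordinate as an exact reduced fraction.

T(p) = (-700/221, 855/221)

T1 rotate counter-clockwise with cos θ = -12/13, sin θ = 5/13: (0, 5) → (-25/13, -60/13)
T2 rotate counter-clockwise with cos θ = -8/17, sin θ = -15/17: (-25/13, -60/13) → (-700/221, 855/221)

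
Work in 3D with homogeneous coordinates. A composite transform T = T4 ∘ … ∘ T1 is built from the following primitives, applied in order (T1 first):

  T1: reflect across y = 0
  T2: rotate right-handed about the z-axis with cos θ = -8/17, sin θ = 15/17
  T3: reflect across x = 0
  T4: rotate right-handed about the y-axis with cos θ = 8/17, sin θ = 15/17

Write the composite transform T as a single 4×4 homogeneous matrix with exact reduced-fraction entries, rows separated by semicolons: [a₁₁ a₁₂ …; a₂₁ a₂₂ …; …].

T = [64/289 -120/289 15/17 0; 15/17 8/17 0 0; -120/289 225/289 8/17 0; 0 0 0 1]

T1 = [1 0 0 0; 0 -1 0 0; 0 0 1 0; 0 0 0 1]
T2·T1 = [-8/17 15/17 0 0; 15/17 8/17 0 0; 0 0 1 0; 0 0 0 1]
T3·…·T1 = [8/17 -15/17 0 0; 15/17 8/17 0 0; 0 0 1 0; 0 0 0 1]
T4·…·T1 = [64/289 -120/289 15/17 0; 15/17 8/17 0 0; -120/289 225/289 8/17 0; 0 0 0 1]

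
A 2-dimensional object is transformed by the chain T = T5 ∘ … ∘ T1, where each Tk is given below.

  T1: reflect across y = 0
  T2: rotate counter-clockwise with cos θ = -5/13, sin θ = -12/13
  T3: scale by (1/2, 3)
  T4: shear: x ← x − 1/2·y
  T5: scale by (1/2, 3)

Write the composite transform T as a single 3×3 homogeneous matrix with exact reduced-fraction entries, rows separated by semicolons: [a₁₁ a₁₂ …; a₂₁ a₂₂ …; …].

T = [31/52 -27/52 0; -108/13 45/13 0; 0 0 1]

T1 = [1 0 0; 0 -1 0; 0 0 1]
T2·T1 = [-5/13 -12/13 0; -12/13 5/13 0; 0 0 1]
T3·…·T1 = [-5/26 -6/13 0; -36/13 15/13 0; 0 0 1]
T4·…·T1 = [31/26 -27/26 0; -36/13 15/13 0; 0 0 1]
T5·…·T1 = [31/52 -27/52 0; -108/13 45/13 0; 0 0 1]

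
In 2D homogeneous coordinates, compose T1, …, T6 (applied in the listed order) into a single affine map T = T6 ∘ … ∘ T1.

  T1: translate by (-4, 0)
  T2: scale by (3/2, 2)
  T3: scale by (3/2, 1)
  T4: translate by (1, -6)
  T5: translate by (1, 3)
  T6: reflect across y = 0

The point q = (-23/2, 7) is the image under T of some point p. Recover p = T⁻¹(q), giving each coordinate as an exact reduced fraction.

T1 = [1 0 -4; 0 1 0; 0 0 1]
T2·T1 = [3/2 0 -6; 0 2 0; 0 0 1]
T3·…·T1 = [9/4 0 -9; 0 2 0; 0 0 1]
T4·…·T1 = [9/4 0 -8; 0 2 -6; 0 0 1]
T5·…·T1 = [9/4 0 -7; 0 2 -3; 0 0 1]
T6·…·T1 = [9/4 0 -7; 0 -2 3; 0 0 1]
det M = -9/2; M⁻¹ = [4/9 0 28/9; 0 -1/2 3/2; 0 0 1]
M⁻¹ · (-23/2, 7)ᵀ = (-2, -2)ᵀ

p = (-2, -2)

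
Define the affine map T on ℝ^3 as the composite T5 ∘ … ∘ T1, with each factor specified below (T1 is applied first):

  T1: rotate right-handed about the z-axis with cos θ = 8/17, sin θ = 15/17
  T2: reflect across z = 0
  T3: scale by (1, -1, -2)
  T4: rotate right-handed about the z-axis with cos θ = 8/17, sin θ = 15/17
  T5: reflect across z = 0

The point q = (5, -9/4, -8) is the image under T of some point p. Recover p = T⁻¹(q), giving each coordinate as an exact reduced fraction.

p = (5, 9/4, 4)

T1 = [8/17 -15/17 0 0; 15/17 8/17 0 0; 0 0 1 0; 0 0 0 1]
T2·T1 = [8/17 -15/17 0 0; 15/17 8/17 0 0; 0 0 -1 0; 0 0 0 1]
T3·…·T1 = [8/17 -15/17 0 0; -15/17 -8/17 0 0; 0 0 2 0; 0 0 0 1]
T4·…·T1 = [1 0 0 0; 0 -1 0 0; 0 0 2 0; 0 0 0 1]
T5·…·T1 = [1 0 0 0; 0 -1 0 0; 0 0 -2 0; 0 0 0 1]
det M = 2; M⁻¹ = [1 0 0 0; 0 -1 0 0; 0 0 -1/2 0; 0 0 0 1]
M⁻¹ · (5, -9/4, -8)ᵀ = (5, 9/4, 4)ᵀ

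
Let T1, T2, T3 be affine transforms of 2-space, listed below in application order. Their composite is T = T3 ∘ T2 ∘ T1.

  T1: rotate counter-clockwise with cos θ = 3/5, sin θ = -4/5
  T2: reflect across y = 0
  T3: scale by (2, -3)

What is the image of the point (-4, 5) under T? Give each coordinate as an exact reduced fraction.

T(p) = (16/5, 93/5)

T1 rotate counter-clockwise with cos θ = 3/5, sin θ = -4/5: (-4, 5) → (8/5, 31/5)
T2 reflect across y = 0: (8/5, 31/5) → (8/5, -31/5)
T3 scale by (2, -3): (8/5, -31/5) → (16/5, 93/5)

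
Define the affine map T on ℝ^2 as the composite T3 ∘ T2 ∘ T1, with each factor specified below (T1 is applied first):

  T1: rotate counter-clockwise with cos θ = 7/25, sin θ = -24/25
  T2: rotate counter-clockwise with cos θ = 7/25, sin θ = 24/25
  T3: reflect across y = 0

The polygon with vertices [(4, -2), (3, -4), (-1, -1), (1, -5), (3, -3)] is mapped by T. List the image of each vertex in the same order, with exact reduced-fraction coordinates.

image vertices: (4, 2), (3, 4), (-1, 1), (1, 5), (3, 3)

T1 rotate counter-clockwise with cos θ = 7/25, sin θ = -24/25: (4, -2) → (-4/5, -22/5); (3, -4) → (-3, -4); (-1, -1) → (-31/25, 17/25); (1, -5) → (-113/25, -59/25); (3, -3) → (-51/25, -93/25)
T2 rotate counter-clockwise with cos θ = 7/25, sin θ = 24/25: (-4/5, -22/5) → (4, -2); (-3, -4) → (3, -4); (-31/25, 17/25) → (-1, -1); (-113/25, -59/25) → (1, -5); (-51/25, -93/25) → (3, -3)
T3 reflect across y = 0: (4, -2) → (4, 2); (3, -4) → (3, 4); (-1, -1) → (-1, 1); (1, -5) → (1, 5); (3, -3) → (3, 3)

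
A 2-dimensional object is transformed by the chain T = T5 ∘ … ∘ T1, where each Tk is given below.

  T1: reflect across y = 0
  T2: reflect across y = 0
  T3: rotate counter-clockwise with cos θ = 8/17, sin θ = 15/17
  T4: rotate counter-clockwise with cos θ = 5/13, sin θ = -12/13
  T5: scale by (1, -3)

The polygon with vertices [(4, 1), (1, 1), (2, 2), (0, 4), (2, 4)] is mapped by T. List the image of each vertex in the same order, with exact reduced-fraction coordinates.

image vertices: (53/13, -24/13), (241/221, -597/221), (482/221, -1194/221), (84/221, -2640/221), (524/221, -2514/221)

T1 reflect across y = 0: (4, 1) → (4, -1); (1, 1) → (1, -1); (2, 2) → (2, -2); (0, 4) → (0, -4); (2, 4) → (2, -4)
T2 reflect across y = 0: (4, -1) → (4, 1); (1, -1) → (1, 1); (2, -2) → (2, 2); (0, -4) → (0, 4); (2, -4) → (2, 4)
T3 rotate counter-clockwise with cos θ = 8/17, sin θ = 15/17: (4, 1) → (1, 4); (1, 1) → (-7/17, 23/17); (2, 2) → (-14/17, 46/17); (0, 4) → (-60/17, 32/17); (2, 4) → (-44/17, 62/17)
T4 rotate counter-clockwise with cos θ = 5/13, sin θ = -12/13: (1, 4) → (53/13, 8/13); (-7/17, 23/17) → (241/221, 199/221); (-14/17, 46/17) → (482/221, 398/221); (-60/17, 32/17) → (84/221, 880/221); (-44/17, 62/17) → (524/221, 838/221)
T5 scale by (1, -3): (53/13, 8/13) → (53/13, -24/13); (241/221, 199/221) → (241/221, -597/221); (482/221, 398/221) → (482/221, -1194/221); (84/221, 880/221) → (84/221, -2640/221); (524/221, 838/221) → (524/221, -2514/221)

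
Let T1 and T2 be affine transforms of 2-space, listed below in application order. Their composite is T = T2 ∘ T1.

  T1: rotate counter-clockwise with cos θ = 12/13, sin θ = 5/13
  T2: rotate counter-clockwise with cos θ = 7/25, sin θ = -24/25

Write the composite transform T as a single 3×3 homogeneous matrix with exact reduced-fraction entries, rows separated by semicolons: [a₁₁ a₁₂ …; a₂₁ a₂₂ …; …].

T = [204/325 253/325 0; -253/325 204/325 0; 0 0 1]

T1 = [12/13 -5/13 0; 5/13 12/13 0; 0 0 1]
T2·T1 = [204/325 253/325 0; -253/325 204/325 0; 0 0 1]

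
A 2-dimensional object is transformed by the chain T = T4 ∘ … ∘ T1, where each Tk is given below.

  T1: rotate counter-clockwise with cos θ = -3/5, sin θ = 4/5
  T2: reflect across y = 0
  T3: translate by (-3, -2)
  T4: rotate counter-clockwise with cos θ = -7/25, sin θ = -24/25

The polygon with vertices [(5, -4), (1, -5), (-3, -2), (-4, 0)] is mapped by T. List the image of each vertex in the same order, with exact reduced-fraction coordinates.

T1 rotate counter-clockwise with cos θ = -3/5, sin θ = 4/5: (5, -4) → (1/5, 32/5); (1, -5) → (17/5, 19/5); (-3, -2) → (17/5, -6/5); (-4, 0) → (12/5, -16/5)
T2 reflect across y = 0: (1/5, 32/5) → (1/5, -32/5); (17/5, 19/5) → (17/5, -19/5); (17/5, -6/5) → (17/5, 6/5); (12/5, -16/5) → (12/5, 16/5)
T3 translate by (-3, -2): (1/5, -32/5) → (-14/5, -42/5); (17/5, -19/5) → (2/5, -29/5); (17/5, 6/5) → (2/5, -4/5); (12/5, 16/5) → (-3/5, 6/5)
T4 rotate counter-clockwise with cos θ = -7/25, sin θ = -24/25: (-14/5, -42/5) → (-182/25, 126/25); (2/5, -29/5) → (-142/25, 31/25); (2/5, -4/5) → (-22/25, -4/25); (-3/5, 6/5) → (33/25, 6/25)

image vertices: (-182/25, 126/25), (-142/25, 31/25), (-22/25, -4/25), (33/25, 6/25)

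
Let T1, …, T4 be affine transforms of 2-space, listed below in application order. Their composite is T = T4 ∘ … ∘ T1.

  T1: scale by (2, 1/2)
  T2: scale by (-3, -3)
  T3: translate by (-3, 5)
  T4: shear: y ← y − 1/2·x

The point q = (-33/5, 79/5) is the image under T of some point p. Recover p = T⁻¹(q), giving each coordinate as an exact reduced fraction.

T1 = [2 0 0; 0 1/2 0; 0 0 1]
T2·T1 = [-6 0 0; 0 -3/2 0; 0 0 1]
T3·…·T1 = [-6 0 -3; 0 -3/2 5; 0 0 1]
T4·…·T1 = [-6 0 -3; 3 -3/2 13/2; 0 0 1]
det M = 9; M⁻¹ = [-1/6 0 -1/2; -1/3 -2/3 10/3; 0 0 1]
M⁻¹ · (-33/5, 79/5)ᵀ = (3/5, -5)ᵀ

p = (3/5, -5)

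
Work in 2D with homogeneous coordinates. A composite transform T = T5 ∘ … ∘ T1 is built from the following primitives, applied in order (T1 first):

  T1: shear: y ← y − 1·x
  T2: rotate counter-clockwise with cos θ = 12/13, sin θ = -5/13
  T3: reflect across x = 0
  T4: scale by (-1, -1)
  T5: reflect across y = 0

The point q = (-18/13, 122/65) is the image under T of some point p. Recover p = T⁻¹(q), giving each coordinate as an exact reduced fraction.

T1 = [1 0 0; -1 1 0; 0 0 1]
T2·T1 = [7/13 5/13 0; -17/13 12/13 0; 0 0 1]
T3·…·T1 = [-7/13 -5/13 0; -17/13 12/13 0; 0 0 1]
T4·…·T1 = [7/13 5/13 0; 17/13 -12/13 0; 0 0 1]
T5·…·T1 = [7/13 5/13 0; -17/13 12/13 0; 0 0 1]
det M = 1; M⁻¹ = [12/13 -5/13 0; 17/13 7/13 0; 0 0 1]
M⁻¹ · (-18/13, 122/65)ᵀ = (-2, -4/5)ᵀ

p = (-2, -4/5)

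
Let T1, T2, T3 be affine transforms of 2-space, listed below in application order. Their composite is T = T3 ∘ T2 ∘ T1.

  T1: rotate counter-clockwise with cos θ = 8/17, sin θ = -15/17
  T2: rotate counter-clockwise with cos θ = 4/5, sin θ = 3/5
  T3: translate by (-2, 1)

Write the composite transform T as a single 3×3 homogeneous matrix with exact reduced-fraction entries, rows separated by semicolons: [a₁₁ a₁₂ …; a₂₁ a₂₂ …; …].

T1 = [8/17 15/17 0; -15/17 8/17 0; 0 0 1]
T2·T1 = [77/85 36/85 0; -36/85 77/85 0; 0 0 1]
T3·…·T1 = [77/85 36/85 -2; -36/85 77/85 1; 0 0 1]

T = [77/85 36/85 -2; -36/85 77/85 1; 0 0 1]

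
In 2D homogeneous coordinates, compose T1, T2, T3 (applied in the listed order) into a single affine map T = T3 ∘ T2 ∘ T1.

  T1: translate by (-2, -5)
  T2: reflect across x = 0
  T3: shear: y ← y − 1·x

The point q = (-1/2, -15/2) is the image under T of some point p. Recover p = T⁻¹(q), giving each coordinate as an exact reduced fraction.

T1 = [1 0 -2; 0 1 -5; 0 0 1]
T2·T1 = [-1 0 2; 0 1 -5; 0 0 1]
T3·…·T1 = [-1 0 2; 1 1 -7; 0 0 1]
det M = -1; M⁻¹ = [-1 0 2; 1 1 5; 0 0 1]
M⁻¹ · (-1/2, -15/2)ᵀ = (5/2, -3)ᵀ

p = (5/2, -3)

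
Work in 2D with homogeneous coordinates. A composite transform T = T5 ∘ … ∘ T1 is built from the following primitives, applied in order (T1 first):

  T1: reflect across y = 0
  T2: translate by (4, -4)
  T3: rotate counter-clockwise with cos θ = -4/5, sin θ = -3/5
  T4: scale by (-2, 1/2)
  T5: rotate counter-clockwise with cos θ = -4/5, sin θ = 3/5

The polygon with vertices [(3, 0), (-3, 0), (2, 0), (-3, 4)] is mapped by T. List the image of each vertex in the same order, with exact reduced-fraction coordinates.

image vertices: (-25/2, 10), (-59/10, 14/5), (-57/5, 44/5), (-107/10, 22/5)

T1 reflect across y = 0: (3, 0) → (3, 0); (-3, 0) → (-3, 0); (2, 0) → (2, 0); (-3, 4) → (-3, -4)
T2 translate by (4, -4): (3, 0) → (7, -4); (-3, 0) → (1, -4); (2, 0) → (6, -4); (-3, -4) → (1, -8)
T3 rotate counter-clockwise with cos θ = -4/5, sin θ = -3/5: (7, -4) → (-8, -1); (1, -4) → (-16/5, 13/5); (6, -4) → (-36/5, -2/5); (1, -8) → (-28/5, 29/5)
T4 scale by (-2, 1/2): (-8, -1) → (16, -1/2); (-16/5, 13/5) → (32/5, 13/10); (-36/5, -2/5) → (72/5, -1/5); (-28/5, 29/5) → (56/5, 29/10)
T5 rotate counter-clockwise with cos θ = -4/5, sin θ = 3/5: (16, -1/2) → (-25/2, 10); (32/5, 13/10) → (-59/10, 14/5); (72/5, -1/5) → (-57/5, 44/5); (56/5, 29/10) → (-107/10, 22/5)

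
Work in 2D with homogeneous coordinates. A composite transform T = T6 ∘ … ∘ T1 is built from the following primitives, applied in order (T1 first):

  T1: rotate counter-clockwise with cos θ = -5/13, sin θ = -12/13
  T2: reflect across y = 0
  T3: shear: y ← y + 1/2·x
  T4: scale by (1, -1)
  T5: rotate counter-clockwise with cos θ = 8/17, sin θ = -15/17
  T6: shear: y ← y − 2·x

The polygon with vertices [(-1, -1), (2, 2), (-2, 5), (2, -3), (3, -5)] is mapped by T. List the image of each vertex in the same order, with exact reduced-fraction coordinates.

image vertices: (503/442, -18/17), (-503/221, 36/17), (20/221, -106/17), (-158/221, 86/17), (-405/442, 134/17)

T1 rotate counter-clockwise with cos θ = -5/13, sin θ = -12/13: (-1, -1) → (-7/13, 17/13); (2, 2) → (14/13, -34/13); (-2, 5) → (70/13, -1/13); (2, -3) → (-46/13, -9/13); (3, -5) → (-75/13, -11/13)
T2 reflect across y = 0: (-7/13, 17/13) → (-7/13, -17/13); (14/13, -34/13) → (14/13, 34/13); (70/13, -1/13) → (70/13, 1/13); (-46/13, -9/13) → (-46/13, 9/13); (-75/13, -11/13) → (-75/13, 11/13)
T3 shear: y ← y + 1/2·x: (-7/13, -17/13) → (-7/13, -41/26); (14/13, 34/13) → (14/13, 41/13); (70/13, 1/13) → (70/13, 36/13); (-46/13, 9/13) → (-46/13, -14/13); (-75/13, 11/13) → (-75/13, -53/26)
T4 scale by (1, -1): (-7/13, -41/26) → (-7/13, 41/26); (14/13, 41/13) → (14/13, -41/13); (70/13, 36/13) → (70/13, -36/13); (-46/13, -14/13) → (-46/13, 14/13); (-75/13, -53/26) → (-75/13, 53/26)
T5 rotate counter-clockwise with cos θ = 8/17, sin θ = -15/17: (-7/13, 41/26) → (503/442, 269/221); (14/13, -41/13) → (-503/221, -538/221); (70/13, -36/13) → (20/221, -1338/221); (-46/13, 14/13) → (-158/221, 802/221); (-75/13, 53/26) → (-405/442, 1337/221)
T6 shear: y ← y − 2·x: (503/442, 269/221) → (503/442, -18/17); (-503/221, -538/221) → (-503/221, 36/17); (20/221, -1338/221) → (20/221, -106/17); (-158/221, 802/221) → (-158/221, 86/17); (-405/442, 1337/221) → (-405/442, 134/17)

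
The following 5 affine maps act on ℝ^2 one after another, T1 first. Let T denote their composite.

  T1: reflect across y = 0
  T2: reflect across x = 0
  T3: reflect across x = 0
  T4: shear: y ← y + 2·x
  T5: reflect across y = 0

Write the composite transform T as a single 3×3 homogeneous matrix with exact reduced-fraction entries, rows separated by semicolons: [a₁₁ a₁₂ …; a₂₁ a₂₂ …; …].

T1 = [1 0 0; 0 -1 0; 0 0 1]
T2·T1 = [-1 0 0; 0 -1 0; 0 0 1]
T3·…·T1 = [1 0 0; 0 -1 0; 0 0 1]
T4·…·T1 = [1 0 0; 2 -1 0; 0 0 1]
T5·…·T1 = [1 0 0; -2 1 0; 0 0 1]

T = [1 0 0; -2 1 0; 0 0 1]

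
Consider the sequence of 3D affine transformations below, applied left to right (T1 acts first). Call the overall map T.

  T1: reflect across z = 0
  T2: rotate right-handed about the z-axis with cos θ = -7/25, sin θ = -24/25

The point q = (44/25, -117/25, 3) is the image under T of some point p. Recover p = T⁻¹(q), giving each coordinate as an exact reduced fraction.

p = (4, 3, -3)

T1 = [1 0 0 0; 0 1 0 0; 0 0 -1 0; 0 0 0 1]
T2·T1 = [-7/25 24/25 0 0; -24/25 -7/25 0 0; 0 0 -1 0; 0 0 0 1]
det M = -1; M⁻¹ = [-7/25 -24/25 0 0; 24/25 -7/25 0 0; 0 0 -1 0; 0 0 0 1]
M⁻¹ · (44/25, -117/25, 3)ᵀ = (4, 3, -3)ᵀ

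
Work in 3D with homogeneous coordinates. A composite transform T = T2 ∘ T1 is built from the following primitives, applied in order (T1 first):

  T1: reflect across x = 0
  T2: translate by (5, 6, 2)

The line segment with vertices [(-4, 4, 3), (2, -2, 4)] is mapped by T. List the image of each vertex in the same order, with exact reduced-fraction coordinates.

T1 reflect across x = 0: (-4, 4, 3) → (4, 4, 3); (2, -2, 4) → (-2, -2, 4)
T2 translate by (5, 6, 2): (4, 4, 3) → (9, 10, 5); (-2, -2, 4) → (3, 4, 6)

image vertices: (9, 10, 5), (3, 4, 6)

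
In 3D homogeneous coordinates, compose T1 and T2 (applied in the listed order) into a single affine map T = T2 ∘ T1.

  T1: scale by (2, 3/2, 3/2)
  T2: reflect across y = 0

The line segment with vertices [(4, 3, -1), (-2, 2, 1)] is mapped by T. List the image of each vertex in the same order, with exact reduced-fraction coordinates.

image vertices: (8, -9/2, -3/2), (-4, -3, 3/2)

T1 scale by (2, 3/2, 3/2): (4, 3, -1) → (8, 9/2, -3/2); (-2, 2, 1) → (-4, 3, 3/2)
T2 reflect across y = 0: (8, 9/2, -3/2) → (8, -9/2, -3/2); (-4, 3, 3/2) → (-4, -3, 3/2)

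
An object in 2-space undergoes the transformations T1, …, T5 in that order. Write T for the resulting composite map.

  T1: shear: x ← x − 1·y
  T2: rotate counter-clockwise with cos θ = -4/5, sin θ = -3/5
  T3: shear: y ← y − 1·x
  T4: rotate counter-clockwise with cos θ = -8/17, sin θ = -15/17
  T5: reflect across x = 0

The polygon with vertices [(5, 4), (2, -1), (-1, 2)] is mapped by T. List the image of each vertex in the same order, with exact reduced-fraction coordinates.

T1 shear: x ← x − 1·y: (5, 4) → (1, 4); (2, -1) → (3, -1); (-1, 2) → (-3, 2)
T2 rotate counter-clockwise with cos θ = -4/5, sin θ = -3/5: (1, 4) → (8/5, -19/5); (3, -1) → (-3, -1); (-3, 2) → (18/5, 1/5)
T3 shear: y ← y − 1·x: (8/5, -19/5) → (8/5, -27/5); (-3, -1) → (-3, 2); (18/5, 1/5) → (18/5, -17/5)
T4 rotate counter-clockwise with cos θ = -8/17, sin θ = -15/17: (8/5, -27/5) → (-469/85, 96/85); (-3, 2) → (54/17, 29/17); (18/5, -17/5) → (-399/85, -134/85)
T5 reflect across x = 0: (-469/85, 96/85) → (469/85, 96/85); (54/17, 29/17) → (-54/17, 29/17); (-399/85, -134/85) → (399/85, -134/85)

image vertices: (469/85, 96/85), (-54/17, 29/17), (399/85, -134/85)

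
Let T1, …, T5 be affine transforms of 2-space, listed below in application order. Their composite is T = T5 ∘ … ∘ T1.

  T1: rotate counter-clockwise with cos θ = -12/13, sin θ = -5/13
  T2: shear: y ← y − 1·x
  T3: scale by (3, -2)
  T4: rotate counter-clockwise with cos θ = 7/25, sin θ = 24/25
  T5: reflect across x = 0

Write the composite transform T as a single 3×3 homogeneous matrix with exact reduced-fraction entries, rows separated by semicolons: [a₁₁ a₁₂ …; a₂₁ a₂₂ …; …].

T1 = [-12/13 5/13 0; -5/13 -12/13 0; 0 0 1]
T2·T1 = [-12/13 5/13 0; 7/13 -17/13 0; 0 0 1]
T3·…·T1 = [-36/13 15/13 0; -14/13 34/13 0; 0 0 1]
T4·…·T1 = [84/325 -711/325 0; -74/25 46/25 0; 0 0 1]
T5·…·T1 = [-84/325 711/325 0; -74/25 46/25 0; 0 0 1]

T = [-84/325 711/325 0; -74/25 46/25 0; 0 0 1]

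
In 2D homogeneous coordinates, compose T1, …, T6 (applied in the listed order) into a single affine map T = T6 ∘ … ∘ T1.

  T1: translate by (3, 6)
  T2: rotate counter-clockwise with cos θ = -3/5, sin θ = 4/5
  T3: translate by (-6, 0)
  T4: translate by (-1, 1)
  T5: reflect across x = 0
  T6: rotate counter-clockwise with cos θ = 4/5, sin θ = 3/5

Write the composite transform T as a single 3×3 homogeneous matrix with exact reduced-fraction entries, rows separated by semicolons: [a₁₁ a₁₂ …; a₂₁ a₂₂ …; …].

T = [0 1 11; 1 0 8; 0 0 1]

T1 = [1 0 3; 0 1 6; 0 0 1]
T2·T1 = [-3/5 -4/5 -33/5; 4/5 -3/5 -6/5; 0 0 1]
T3·…·T1 = [-3/5 -4/5 -63/5; 4/5 -3/5 -6/5; 0 0 1]
T4·…·T1 = [-3/5 -4/5 -68/5; 4/5 -3/5 -1/5; 0 0 1]
T5·…·T1 = [3/5 4/5 68/5; 4/5 -3/5 -1/5; 0 0 1]
T6·…·T1 = [0 1 11; 1 0 8; 0 0 1]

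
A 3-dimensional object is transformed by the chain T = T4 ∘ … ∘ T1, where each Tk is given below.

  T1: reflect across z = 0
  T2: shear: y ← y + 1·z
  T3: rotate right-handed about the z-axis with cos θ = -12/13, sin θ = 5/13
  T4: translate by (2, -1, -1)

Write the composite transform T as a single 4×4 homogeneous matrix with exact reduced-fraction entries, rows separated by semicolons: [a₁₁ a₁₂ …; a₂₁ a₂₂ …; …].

T = [-12/13 -5/13 5/13 2; 5/13 -12/13 12/13 -1; 0 0 -1 -1; 0 0 0 1]

T1 = [1 0 0 0; 0 1 0 0; 0 0 -1 0; 0 0 0 1]
T2·T1 = [1 0 0 0; 0 1 -1 0; 0 0 -1 0; 0 0 0 1]
T3·…·T1 = [-12/13 -5/13 5/13 0; 5/13 -12/13 12/13 0; 0 0 -1 0; 0 0 0 1]
T4·…·T1 = [-12/13 -5/13 5/13 2; 5/13 -12/13 12/13 -1; 0 0 -1 -1; 0 0 0 1]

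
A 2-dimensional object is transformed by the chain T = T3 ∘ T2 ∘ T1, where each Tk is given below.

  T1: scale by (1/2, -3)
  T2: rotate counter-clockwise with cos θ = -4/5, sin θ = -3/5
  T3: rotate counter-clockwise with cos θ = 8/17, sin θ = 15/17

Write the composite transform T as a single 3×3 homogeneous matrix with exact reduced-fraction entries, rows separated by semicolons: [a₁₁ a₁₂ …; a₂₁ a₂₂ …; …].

T1 = [1/2 0 0; 0 -3 0; 0 0 1]
T2·T1 = [-2/5 -9/5 0; -3/10 12/5 0; 0 0 1]
T3·…·T1 = [13/170 -252/85 0; -42/85 -39/85 0; 0 0 1]

T = [13/170 -252/85 0; -42/85 -39/85 0; 0 0 1]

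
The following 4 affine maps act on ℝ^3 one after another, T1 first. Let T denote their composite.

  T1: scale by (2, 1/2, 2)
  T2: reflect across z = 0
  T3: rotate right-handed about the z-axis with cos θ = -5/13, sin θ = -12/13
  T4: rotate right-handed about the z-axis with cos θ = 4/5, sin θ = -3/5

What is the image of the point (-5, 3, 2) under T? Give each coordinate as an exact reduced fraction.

T(p) = (1219/130, 246/65, -4)

T1 scale by (2, 1/2, 2): (-5, 3, 2) → (-10, 3/2, 4)
T2 reflect across z = 0: (-10, 3/2, 4) → (-10, 3/2, -4)
T3 rotate right-handed about the z-axis with cos θ = -5/13, sin θ = -12/13: (-10, 3/2, -4) → (68/13, 225/26, -4)
T4 rotate right-handed about the z-axis with cos θ = 4/5, sin θ = -3/5: (68/13, 225/26, -4) → (1219/130, 246/65, -4)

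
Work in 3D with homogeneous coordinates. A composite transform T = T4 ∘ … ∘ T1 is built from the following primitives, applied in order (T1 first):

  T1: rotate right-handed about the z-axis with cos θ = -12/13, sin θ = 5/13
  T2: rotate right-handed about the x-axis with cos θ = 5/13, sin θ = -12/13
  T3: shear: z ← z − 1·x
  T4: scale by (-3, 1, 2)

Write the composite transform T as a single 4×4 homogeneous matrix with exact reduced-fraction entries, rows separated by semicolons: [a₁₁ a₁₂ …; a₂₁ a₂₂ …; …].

T1 = [-12/13 -5/13 0 0; 5/13 -12/13 0 0; 0 0 1 0; 0 0 0 1]
T2·T1 = [-12/13 -5/13 0 0; 25/169 -60/169 12/13 0; -60/169 144/169 5/13 0; 0 0 0 1]
T3·…·T1 = [-12/13 -5/13 0 0; 25/169 -60/169 12/13 0; 96/169 209/169 5/13 0; 0 0 0 1]
T4·…·T1 = [36/13 15/13 0 0; 25/169 -60/169 12/13 0; 192/169 418/169 10/13 0; 0 0 0 1]

T = [36/13 15/13 0 0; 25/169 -60/169 12/13 0; 192/169 418/169 10/13 0; 0 0 0 1]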